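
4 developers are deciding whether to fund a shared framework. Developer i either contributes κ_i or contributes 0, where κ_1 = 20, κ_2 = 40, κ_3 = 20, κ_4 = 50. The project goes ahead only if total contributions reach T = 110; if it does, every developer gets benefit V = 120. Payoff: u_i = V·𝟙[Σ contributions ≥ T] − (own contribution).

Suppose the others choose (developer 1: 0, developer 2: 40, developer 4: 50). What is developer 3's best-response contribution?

Others' total = 90. Contributing 20 brings total to 110 ≥ 110: gain V − κ_3 = 100.
Best response: 20.

20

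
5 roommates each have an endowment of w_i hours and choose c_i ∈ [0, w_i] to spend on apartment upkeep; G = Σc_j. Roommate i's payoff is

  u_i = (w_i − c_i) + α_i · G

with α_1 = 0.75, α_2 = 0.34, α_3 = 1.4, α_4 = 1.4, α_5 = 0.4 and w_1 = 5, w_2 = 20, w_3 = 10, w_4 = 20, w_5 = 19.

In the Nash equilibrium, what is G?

∂u_i/∂c_i = α_i − 1, so roommate i contributes w_i if α_i > 1, else 0.
α_i > 1 for i ∈ {3, 4}; NE contributions (0, 0, 10, 20, 0), G = 30.

30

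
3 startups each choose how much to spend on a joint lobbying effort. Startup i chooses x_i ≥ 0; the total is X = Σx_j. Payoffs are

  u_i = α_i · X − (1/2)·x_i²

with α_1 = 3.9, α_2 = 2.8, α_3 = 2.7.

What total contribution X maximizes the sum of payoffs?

Planner FOC: ∂(Σu_j)/∂x_i = (Σα_j) − x_i = 0, so x_i^SO = Σα_j = 9.4 for every i; X^SO = 28.2.

28.2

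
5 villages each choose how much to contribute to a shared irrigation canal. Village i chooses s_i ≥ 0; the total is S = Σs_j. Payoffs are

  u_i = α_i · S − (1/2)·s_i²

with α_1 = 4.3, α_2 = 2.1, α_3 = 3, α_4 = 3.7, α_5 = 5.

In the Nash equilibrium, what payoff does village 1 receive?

68.585

Village i's FOC: ∂u_i/∂s_i = α_i − s_i = 0, so s_i* = α_i.
NE contributions = (4.3, 2.1, 3, 3.7, 5); S = 18.1.
u_1 = α_1·S − ½·(s_1)² = 4.3·18.1 − ½·4.3² = 68.585.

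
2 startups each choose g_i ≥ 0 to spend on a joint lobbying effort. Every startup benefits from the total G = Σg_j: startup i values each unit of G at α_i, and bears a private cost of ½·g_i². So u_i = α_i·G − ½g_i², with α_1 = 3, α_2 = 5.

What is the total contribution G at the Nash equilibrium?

Startup i's FOC: ∂u_i/∂g_i = α_i − g_i = 0, so g_i* = α_i.
NE contributions = (3, 5); G = 8.

8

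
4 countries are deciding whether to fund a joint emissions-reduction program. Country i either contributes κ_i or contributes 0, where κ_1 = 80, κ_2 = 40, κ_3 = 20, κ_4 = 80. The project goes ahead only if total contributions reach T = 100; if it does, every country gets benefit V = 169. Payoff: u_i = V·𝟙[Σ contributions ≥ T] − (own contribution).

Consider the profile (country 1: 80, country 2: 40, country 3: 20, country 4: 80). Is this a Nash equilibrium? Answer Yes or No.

Total = 220 ≥ 100: provided.
Country 1 (pledges 80, payoff 89): dropping to 0 → total 140, payoff 169. Profitable deviation.

No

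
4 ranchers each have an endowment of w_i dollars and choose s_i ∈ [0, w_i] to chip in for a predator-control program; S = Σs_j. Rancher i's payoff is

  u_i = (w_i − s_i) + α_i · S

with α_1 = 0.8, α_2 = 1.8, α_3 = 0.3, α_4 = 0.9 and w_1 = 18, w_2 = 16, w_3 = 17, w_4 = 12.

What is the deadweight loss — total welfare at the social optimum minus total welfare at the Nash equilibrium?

∂u_i/∂s_i = α_i − 1, so rancher i contributes w_i if α_i > 1, else 0.
α_i > 1 for i ∈ {2}; NE contributions (0, 16, 0, 0), S = 16.
W^NE = Σw_i − S^NE + (Σα_i)·S^NE = 63 + 2.8·16 = 107.8.
Planner: ∂(Σu_j)/∂s_i = Σα_j − 1 = 2.8 > 0, so everyone contributes w_i; S^SO = 63, W^SO = 63 + 2.8·63 = 239.4.
Deadweight loss = 131.6.

131.6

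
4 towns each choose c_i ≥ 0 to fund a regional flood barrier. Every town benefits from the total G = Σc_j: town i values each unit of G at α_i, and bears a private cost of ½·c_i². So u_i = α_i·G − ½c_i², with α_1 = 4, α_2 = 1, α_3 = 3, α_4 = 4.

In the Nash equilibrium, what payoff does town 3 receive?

Town i's FOC: ∂u_i/∂c_i = α_i − c_i = 0, so c_i* = α_i.
NE contributions = (4, 1, 3, 4); G = 12.
u_3 = α_3·G − ½·(c_3)² = 3·12 − ½·3² = 31.5.

31.5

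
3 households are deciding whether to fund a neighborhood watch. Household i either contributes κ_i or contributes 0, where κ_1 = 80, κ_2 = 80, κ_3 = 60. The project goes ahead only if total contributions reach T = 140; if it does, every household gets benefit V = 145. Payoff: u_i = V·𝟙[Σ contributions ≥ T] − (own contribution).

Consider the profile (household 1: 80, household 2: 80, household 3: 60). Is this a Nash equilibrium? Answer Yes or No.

No

Total = 220 ≥ 140: provided.
Household 1 (pledges 80, payoff 65): dropping to 0 → total 140, payoff 145. Profitable deviation.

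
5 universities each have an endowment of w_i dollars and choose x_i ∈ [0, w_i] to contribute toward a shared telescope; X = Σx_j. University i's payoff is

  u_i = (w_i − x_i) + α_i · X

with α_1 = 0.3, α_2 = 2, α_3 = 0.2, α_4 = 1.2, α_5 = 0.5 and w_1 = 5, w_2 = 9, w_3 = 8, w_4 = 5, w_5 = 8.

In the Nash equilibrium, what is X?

∂u_i/∂x_i = α_i − 1, so university i contributes w_i if α_i > 1, else 0.
α_i > 1 for i ∈ {2, 4}; NE contributions (0, 9, 0, 5, 0), X = 14.

14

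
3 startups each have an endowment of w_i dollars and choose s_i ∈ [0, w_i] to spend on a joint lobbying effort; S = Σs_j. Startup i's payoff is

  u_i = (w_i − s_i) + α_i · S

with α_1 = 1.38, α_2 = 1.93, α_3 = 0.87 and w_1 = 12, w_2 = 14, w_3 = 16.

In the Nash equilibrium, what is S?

∂u_i/∂s_i = α_i − 1, so startup i contributes w_i if α_i > 1, else 0.
α_i > 1 for i ∈ {1, 2}; NE contributions (12, 14, 0), S = 26.

26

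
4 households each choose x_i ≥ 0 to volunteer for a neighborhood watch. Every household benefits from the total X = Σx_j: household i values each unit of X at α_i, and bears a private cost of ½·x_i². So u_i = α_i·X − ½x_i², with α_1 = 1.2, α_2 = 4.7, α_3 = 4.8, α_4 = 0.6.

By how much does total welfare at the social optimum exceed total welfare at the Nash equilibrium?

151.155

Household i's FOC: ∂u_i/∂x_i = α_i − x_i = 0, so x_i* = α_i.
NE contributions = (1.2, 4.7, 4.8, 0.6); X = 11.3.
W^NE = (Σα)·X − ½Σα_i² = 11.3² − ½·46.93 = 104.225.
Planner sets x_i = Σα_j = 11.3 for every i, so X^SO = 4·11.3 = 45.2.
W^SO = (Σα)·X^SO − ½·4·(Σα)² = (4/2)·11.3² = 255.38.
Deadweight loss = W^SO − W^NE = 151.155.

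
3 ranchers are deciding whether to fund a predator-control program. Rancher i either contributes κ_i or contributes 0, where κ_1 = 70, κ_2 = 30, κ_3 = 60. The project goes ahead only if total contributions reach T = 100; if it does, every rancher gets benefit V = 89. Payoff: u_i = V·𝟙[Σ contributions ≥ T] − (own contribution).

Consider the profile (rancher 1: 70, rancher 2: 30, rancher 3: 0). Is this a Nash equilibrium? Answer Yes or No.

Total = 100 ≥ 100: provided.
Rancher 1 (pledges 70, payoff 19): dropping to 0 → total 30, payoff 0. No gain.
Rancher 2 (pledges 30, payoff 59): dropping to 0 → total 70, payoff 0. No gain.
Rancher 3 (pledges 0, payoff 89): pledging 60 → total 160, payoff 29. No gain.

Yes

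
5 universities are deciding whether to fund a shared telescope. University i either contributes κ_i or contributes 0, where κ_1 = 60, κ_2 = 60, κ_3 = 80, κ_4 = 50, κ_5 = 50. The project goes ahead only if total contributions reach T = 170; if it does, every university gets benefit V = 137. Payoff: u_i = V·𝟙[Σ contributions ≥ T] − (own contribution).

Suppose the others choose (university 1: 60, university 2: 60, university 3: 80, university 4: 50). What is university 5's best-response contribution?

Others' total = 250 ≥ 170; contributing adds cost 50 for no extra benefit.
Best response: 0.

0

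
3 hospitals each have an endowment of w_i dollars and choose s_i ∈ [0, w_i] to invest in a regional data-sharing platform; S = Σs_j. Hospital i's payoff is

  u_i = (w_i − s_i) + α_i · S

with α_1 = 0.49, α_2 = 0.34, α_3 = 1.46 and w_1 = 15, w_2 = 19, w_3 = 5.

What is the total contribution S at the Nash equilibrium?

∂u_i/∂s_i = α_i − 1, so hospital i contributes w_i if α_i > 1, else 0.
α_i > 1 for i ∈ {3}; NE contributions (0, 0, 5), S = 5.

5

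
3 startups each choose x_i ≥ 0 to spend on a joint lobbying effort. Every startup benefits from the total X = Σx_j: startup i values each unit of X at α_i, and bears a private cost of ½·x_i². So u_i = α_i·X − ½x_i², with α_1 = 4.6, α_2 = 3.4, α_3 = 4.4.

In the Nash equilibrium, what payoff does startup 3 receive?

44.88

Startup i's FOC: ∂u_i/∂x_i = α_i − x_i = 0, so x_i* = α_i.
NE contributions = (4.6, 3.4, 4.4); X = 12.4.
u_3 = α_3·X − ½·(x_3)² = 4.4·12.4 − ½·4.4² = 44.88.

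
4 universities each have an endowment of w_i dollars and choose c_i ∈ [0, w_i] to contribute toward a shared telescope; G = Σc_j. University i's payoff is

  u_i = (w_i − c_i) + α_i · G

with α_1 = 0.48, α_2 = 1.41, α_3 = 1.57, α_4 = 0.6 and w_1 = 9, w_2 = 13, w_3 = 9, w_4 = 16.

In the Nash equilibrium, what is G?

∂u_i/∂c_i = α_i − 1, so university i contributes w_i if α_i > 1, else 0.
α_i > 1 for i ∈ {2, 3}; NE contributions (0, 13, 9, 0), G = 22.

22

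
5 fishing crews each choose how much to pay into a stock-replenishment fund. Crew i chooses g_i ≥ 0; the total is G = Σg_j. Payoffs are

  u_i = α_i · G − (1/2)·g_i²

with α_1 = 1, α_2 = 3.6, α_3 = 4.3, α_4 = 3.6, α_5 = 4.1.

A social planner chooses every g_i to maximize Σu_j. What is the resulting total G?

83

Planner FOC: ∂(Σu_j)/∂g_i = (Σα_j) − g_i = 0, so g_i^SO = Σα_j = 16.6 for every i; G^SO = 83.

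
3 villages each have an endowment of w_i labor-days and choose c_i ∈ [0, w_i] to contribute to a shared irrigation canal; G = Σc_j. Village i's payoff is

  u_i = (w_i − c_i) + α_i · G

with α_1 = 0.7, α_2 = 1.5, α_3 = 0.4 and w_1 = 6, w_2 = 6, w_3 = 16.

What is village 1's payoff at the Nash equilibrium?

10.2

∂u_i/∂c_i = α_i − 1, so village i contributes w_i if α_i > 1, else 0.
α_i > 1 for i ∈ {2}; NE contributions (0, 6, 0), G = 6.
u_1 = (6 − 0) + 0.7·6 = 10.2.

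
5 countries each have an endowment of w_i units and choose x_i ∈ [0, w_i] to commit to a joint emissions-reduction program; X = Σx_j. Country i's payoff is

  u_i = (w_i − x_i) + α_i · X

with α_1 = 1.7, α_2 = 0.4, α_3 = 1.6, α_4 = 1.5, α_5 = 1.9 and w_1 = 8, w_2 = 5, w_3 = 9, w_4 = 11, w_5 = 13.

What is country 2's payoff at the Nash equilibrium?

∂u_i/∂x_i = α_i − 1, so country i contributes w_i if α_i > 1, else 0.
α_i > 1 for i ∈ {1, 3, 4, 5}; NE contributions (8, 0, 9, 11, 13), X = 41.
u_2 = (5 − 0) + 0.4·41 = 21.4.

21.4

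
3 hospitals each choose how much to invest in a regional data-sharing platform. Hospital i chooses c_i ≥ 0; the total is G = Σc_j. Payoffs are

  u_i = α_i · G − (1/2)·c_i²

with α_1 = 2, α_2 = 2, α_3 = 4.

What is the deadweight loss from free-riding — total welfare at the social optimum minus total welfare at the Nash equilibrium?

44

Hospital i's FOC: ∂u_i/∂c_i = α_i − c_i = 0, so c_i* = α_i.
NE contributions = (2, 2, 4); G = 8.
W^NE = (Σα)·G − ½Σα_i² = 8² − ½·24 = 52.
Planner sets c_i = Σα_j = 8 for every i, so G^SO = 3·8 = 24.
W^SO = (Σα)·G^SO − ½·3·(Σα)² = (3/2)·8² = 96.
Deadweight loss = W^SO − W^NE = 44.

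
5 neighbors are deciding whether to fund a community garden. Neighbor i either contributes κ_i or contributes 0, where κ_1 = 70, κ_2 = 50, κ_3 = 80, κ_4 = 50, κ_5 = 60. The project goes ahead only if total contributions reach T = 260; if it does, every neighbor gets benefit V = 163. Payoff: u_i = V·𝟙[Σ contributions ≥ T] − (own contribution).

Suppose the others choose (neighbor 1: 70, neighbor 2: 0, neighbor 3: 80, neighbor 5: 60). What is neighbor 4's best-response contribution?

50

Others' total = 210. Contributing 50 brings total to 260 ≥ 260: gain V − κ_4 = 113.
Best response: 50.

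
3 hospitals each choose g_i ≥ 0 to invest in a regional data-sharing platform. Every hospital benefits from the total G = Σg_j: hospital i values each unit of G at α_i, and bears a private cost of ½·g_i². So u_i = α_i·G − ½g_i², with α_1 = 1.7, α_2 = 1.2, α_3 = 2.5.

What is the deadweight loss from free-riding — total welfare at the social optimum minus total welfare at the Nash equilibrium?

Hospital i's FOC: ∂u_i/∂g_i = α_i − g_i = 0, so g_i* = α_i.
NE contributions = (1.7, 1.2, 2.5); G = 5.4.
W^NE = (Σα)·G − ½Σα_i² = 5.4² − ½·10.58 = 23.87.
Planner sets g_i = Σα_j = 5.4 for every i, so G^SO = 3·5.4 = 16.2.
W^SO = (Σα)·G^SO − ½·3·(Σα)² = (3/2)·5.4² = 43.74.
Deadweight loss = W^SO − W^NE = 19.87.

19.87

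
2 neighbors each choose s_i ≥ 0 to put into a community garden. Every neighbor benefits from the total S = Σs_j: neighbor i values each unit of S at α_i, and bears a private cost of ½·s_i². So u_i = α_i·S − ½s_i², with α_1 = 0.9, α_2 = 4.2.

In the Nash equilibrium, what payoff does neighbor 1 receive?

Neighbor i's FOC: ∂u_i/∂s_i = α_i − s_i = 0, so s_i* = α_i.
NE contributions = (0.9, 4.2); S = 5.1.
u_1 = α_1·S − ½·(s_1)² = 0.9·5.1 − ½·0.9² = 4.185.

4.185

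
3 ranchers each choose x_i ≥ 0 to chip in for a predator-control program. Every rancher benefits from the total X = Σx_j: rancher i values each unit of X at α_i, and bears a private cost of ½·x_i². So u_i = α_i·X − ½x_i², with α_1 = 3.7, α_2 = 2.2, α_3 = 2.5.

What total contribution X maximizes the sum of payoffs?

25.2

Planner FOC: ∂(Σu_j)/∂x_i = (Σα_j) − x_i = 0, so x_i^SO = Σα_j = 8.4 for every i; X^SO = 25.2.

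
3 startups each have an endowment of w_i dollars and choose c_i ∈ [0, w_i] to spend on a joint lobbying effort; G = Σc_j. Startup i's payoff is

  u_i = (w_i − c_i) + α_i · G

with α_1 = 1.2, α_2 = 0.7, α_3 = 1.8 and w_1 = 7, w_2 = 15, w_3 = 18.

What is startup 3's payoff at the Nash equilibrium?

∂u_i/∂c_i = α_i − 1, so startup i contributes w_i if α_i > 1, else 0.
α_i > 1 for i ∈ {1, 3}; NE contributions (7, 0, 18), G = 25.
u_3 = (18 − 18) + 1.8·25 = 45.

45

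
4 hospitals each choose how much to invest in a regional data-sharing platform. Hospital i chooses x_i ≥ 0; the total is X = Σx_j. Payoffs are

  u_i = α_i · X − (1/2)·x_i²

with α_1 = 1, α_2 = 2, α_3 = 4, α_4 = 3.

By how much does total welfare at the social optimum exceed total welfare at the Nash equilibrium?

Hospital i's FOC: ∂u_i/∂x_i = α_i − x_i = 0, so x_i* = α_i.
NE contributions = (1, 2, 4, 3); X = 10.
W^NE = (Σα)·X − ½Σα_i² = 10² − ½·30 = 85.
Planner sets x_i = Σα_j = 10 for every i, so X^SO = 4·10 = 40.
W^SO = (Σα)·X^SO − ½·4·(Σα)² = (4/2)·10² = 200.
Deadweight loss = W^SO − W^NE = 115.

115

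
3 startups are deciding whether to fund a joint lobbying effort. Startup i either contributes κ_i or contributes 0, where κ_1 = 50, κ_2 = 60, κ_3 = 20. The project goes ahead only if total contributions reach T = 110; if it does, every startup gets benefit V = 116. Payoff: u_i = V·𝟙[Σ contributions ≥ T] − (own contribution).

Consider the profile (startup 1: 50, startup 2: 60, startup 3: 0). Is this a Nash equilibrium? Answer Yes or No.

Total = 110 ≥ 110: provided.
Startup 1 (pledges 50, payoff 66): dropping to 0 → total 60, payoff 0. No gain.
Startup 2 (pledges 60, payoff 56): dropping to 0 → total 50, payoff 0. No gain.
Startup 3 (pledges 0, payoff 116): pledging 20 → total 130, payoff 96. No gain.

Yes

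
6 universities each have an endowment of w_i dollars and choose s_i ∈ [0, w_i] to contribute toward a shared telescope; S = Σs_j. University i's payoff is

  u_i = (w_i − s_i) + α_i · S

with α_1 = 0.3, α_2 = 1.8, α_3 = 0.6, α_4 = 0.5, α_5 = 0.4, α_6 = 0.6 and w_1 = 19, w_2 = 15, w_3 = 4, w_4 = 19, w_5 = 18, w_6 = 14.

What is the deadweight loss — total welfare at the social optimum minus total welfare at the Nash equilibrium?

236.8

∂u_i/∂s_i = α_i − 1, so university i contributes w_i if α_i > 1, else 0.
α_i > 1 for i ∈ {2}; NE contributions (0, 15, 0, 0, 0, 0), S = 15.
W^NE = Σw_i − S^NE + (Σα_i)·S^NE = 89 + 3.2·15 = 137.
Planner: ∂(Σu_j)/∂s_i = Σα_j − 1 = 3.2 > 0, so everyone contributes w_i; S^SO = 89, W^SO = 89 + 3.2·89 = 373.8.
Deadweight loss = 236.8.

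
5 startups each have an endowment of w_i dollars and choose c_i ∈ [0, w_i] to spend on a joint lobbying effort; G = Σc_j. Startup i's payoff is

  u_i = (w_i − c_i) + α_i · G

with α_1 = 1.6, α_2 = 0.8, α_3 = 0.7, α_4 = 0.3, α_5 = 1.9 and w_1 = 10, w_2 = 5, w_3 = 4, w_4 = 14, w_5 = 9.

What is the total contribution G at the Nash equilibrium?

∂u_i/∂c_i = α_i − 1, so startup i contributes w_i if α_i > 1, else 0.
α_i > 1 for i ∈ {1, 5}; NE contributions (10, 0, 0, 0, 9), G = 19.

19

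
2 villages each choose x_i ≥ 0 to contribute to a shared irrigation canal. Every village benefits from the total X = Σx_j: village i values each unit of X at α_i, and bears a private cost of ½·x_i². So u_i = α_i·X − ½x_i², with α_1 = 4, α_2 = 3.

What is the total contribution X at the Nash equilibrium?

Village i's FOC: ∂u_i/∂x_i = α_i − x_i = 0, so x_i* = α_i.
NE contributions = (4, 3); X = 7.

7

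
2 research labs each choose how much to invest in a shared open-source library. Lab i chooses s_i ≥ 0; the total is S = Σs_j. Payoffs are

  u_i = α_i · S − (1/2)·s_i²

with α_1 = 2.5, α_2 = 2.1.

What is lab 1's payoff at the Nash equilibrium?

Lab i's FOC: ∂u_i/∂s_i = α_i − s_i = 0, so s_i* = α_i.
NE contributions = (2.5, 2.1); S = 4.6.
u_1 = α_1·S − ½·(s_1)² = 2.5·4.6 − ½·2.5² = 8.375.

8.375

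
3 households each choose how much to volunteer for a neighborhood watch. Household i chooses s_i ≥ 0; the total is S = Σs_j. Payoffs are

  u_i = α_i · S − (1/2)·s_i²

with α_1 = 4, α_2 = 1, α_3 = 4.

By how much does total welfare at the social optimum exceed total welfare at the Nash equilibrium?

57

Household i's FOC: ∂u_i/∂s_i = α_i − s_i = 0, so s_i* = α_i.
NE contributions = (4, 1, 4); S = 9.
W^NE = (Σα)·S − ½Σα_i² = 9² − ½·33 = 64.5.
Planner sets s_i = Σα_j = 9 for every i, so S^SO = 3·9 = 27.
W^SO = (Σα)·S^SO − ½·3·(Σα)² = (3/2)·9² = 121.5.
Deadweight loss = W^SO − W^NE = 57.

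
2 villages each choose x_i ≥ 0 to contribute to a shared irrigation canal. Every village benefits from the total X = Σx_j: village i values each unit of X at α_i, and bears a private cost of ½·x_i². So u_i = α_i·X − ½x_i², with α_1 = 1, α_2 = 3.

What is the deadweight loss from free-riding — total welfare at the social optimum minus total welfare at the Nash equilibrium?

Village i's FOC: ∂u_i/∂x_i = α_i − x_i = 0, so x_i* = α_i.
NE contributions = (1, 3); X = 4.
W^NE = (Σα)·X − ½Σα_i² = 4² − ½·10 = 11.
Planner sets x_i = Σα_j = 4 for every i, so X^SO = 2·4 = 8.
W^SO = (Σα)·X^SO − ½·2·(Σα)² = (2/2)·4² = 16.
Deadweight loss = W^SO − W^NE = 5.

5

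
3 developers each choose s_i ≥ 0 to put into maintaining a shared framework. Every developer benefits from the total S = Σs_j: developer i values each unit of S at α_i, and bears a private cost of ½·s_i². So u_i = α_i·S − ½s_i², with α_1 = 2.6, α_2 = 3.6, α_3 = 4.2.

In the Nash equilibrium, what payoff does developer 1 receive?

Developer i's FOC: ∂u_i/∂s_i = α_i − s_i = 0, so s_i* = α_i.
NE contributions = (2.6, 3.6, 4.2); S = 10.4.
u_1 = α_1·S − ½·(s_1)² = 2.6·10.4 − ½·2.6² = 23.66.

23.66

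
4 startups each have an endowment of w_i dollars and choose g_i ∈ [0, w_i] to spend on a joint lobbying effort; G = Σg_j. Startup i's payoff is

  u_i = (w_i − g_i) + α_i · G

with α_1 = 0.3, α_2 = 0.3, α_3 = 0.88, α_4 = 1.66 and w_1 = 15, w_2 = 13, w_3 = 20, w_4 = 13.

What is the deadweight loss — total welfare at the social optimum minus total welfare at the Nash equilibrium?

102.72

∂u_i/∂g_i = α_i − 1, so startup i contributes w_i if α_i > 1, else 0.
α_i > 1 for i ∈ {4}; NE contributions (0, 0, 0, 13), G = 13.
W^NE = Σw_i − G^NE + (Σα_i)·G^NE = 61 + 2.14·13 = 88.82.
Planner: ∂(Σu_j)/∂g_i = Σα_j − 1 = 2.14 > 0, so everyone contributes w_i; G^SO = 61, W^SO = 61 + 2.14·61 = 191.54.
Deadweight loss = 102.72.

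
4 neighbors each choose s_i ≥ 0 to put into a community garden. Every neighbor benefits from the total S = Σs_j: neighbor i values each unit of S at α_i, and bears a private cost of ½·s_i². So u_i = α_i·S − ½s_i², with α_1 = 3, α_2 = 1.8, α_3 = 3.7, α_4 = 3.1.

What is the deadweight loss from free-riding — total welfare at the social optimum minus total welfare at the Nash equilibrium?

152.33

Neighbor i's FOC: ∂u_i/∂s_i = α_i − s_i = 0, so s_i* = α_i.
NE contributions = (3, 1.8, 3.7, 3.1); S = 11.6.
W^NE = (Σα)·S − ½Σα_i² = 11.6² − ½·35.54 = 116.79.
Planner sets s_i = Σα_j = 11.6 for every i, so S^SO = 4·11.6 = 46.4.
W^SO = (Σα)·S^SO − ½·4·(Σα)² = (4/2)·11.6² = 269.12.
Deadweight loss = W^SO − W^NE = 152.33.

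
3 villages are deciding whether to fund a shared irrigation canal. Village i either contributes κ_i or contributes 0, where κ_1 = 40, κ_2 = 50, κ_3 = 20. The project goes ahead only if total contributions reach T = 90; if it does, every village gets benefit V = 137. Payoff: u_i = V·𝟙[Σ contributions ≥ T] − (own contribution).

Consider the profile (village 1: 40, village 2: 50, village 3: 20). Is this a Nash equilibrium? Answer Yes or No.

No

Total = 110 ≥ 90: provided.
Village 1 (pledges 40, payoff 97): dropping to 0 → total 70, payoff 0. No gain.
Village 2 (pledges 50, payoff 87): dropping to 0 → total 60, payoff 0. No gain.
Village 3 (pledges 20, payoff 117): dropping to 0 → total 90, payoff 137. Profitable deviation.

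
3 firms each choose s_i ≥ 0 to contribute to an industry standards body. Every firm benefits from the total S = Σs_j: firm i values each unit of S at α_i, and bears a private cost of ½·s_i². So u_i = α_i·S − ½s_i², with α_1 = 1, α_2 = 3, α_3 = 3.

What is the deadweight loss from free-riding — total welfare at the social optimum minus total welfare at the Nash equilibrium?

34

Firm i's FOC: ∂u_i/∂s_i = α_i − s_i = 0, so s_i* = α_i.
NE contributions = (1, 3, 3); S = 7.
W^NE = (Σα)·S − ½Σα_i² = 7² − ½·19 = 39.5.
Planner sets s_i = Σα_j = 7 for every i, so S^SO = 3·7 = 21.
W^SO = (Σα)·S^SO − ½·3·(Σα)² = (3/2)·7² = 73.5.
Deadweight loss = W^SO − W^NE = 34.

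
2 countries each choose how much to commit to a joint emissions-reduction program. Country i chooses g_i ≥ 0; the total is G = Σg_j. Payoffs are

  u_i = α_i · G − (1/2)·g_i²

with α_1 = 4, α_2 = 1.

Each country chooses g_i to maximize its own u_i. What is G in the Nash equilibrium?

5

Country i's FOC: ∂u_i/∂g_i = α_i − g_i = 0, so g_i* = α_i.
NE contributions = (4, 1); G = 5.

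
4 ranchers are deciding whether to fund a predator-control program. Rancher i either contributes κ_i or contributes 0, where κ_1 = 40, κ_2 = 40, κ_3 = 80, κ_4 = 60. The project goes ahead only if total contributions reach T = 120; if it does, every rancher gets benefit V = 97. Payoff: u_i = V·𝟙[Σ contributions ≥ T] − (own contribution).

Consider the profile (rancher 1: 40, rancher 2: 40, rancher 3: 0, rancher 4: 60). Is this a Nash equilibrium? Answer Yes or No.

Total = 140 ≥ 120: provided.
Rancher 1 (pledges 40, payoff 57): dropping to 0 → total 100, payoff 0. No gain.
Rancher 2 (pledges 40, payoff 57): dropping to 0 → total 100, payoff 0. No gain.
Rancher 3 (pledges 0, payoff 97): pledging 80 → total 220, payoff 17. No gain.
Rancher 4 (pledges 60, payoff 37): dropping to 0 → total 80, payoff 0. No gain.

Yes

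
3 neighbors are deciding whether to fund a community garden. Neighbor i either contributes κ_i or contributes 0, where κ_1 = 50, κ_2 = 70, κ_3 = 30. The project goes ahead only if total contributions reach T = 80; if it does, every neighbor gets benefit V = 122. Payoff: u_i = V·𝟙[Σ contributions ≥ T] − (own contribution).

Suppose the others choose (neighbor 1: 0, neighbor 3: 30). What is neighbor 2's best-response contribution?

70

Others' total = 30. Contributing 70 brings total to 100 ≥ 80: gain V − κ_2 = 52.
Best response: 70.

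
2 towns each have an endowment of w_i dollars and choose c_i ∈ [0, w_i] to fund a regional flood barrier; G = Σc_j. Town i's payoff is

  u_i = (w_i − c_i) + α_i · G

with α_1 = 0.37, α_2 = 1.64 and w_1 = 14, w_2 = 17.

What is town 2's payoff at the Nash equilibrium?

∂u_i/∂c_i = α_i − 1, so town i contributes w_i if α_i > 1, else 0.
α_i > 1 for i ∈ {2}; NE contributions (0, 17), G = 17.
u_2 = (17 − 17) + 1.64·17 = 27.88.

27.88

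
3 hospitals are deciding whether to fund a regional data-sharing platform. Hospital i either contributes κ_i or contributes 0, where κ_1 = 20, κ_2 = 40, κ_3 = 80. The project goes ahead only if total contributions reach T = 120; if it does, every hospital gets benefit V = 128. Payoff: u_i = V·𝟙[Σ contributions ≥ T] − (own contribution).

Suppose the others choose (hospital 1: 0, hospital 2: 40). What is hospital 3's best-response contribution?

Others' total = 40. Contributing 80 brings total to 120 ≥ 120: gain V − κ_3 = 48.
Best response: 80.

80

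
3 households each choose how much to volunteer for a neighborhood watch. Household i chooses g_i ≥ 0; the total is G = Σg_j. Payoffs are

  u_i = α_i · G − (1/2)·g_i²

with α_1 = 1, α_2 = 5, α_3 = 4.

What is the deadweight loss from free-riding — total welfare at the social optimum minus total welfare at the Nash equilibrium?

Household i's FOC: ∂u_i/∂g_i = α_i − g_i = 0, so g_i* = α_i.
NE contributions = (1, 5, 4); G = 10.
W^NE = (Σα)·G − ½Σα_i² = 10² − ½·42 = 79.
Planner sets g_i = Σα_j = 10 for every i, so G^SO = 3·10 = 30.
W^SO = (Σα)·G^SO − ½·3·(Σα)² = (3/2)·10² = 150.
Deadweight loss = W^SO − W^NE = 71.

71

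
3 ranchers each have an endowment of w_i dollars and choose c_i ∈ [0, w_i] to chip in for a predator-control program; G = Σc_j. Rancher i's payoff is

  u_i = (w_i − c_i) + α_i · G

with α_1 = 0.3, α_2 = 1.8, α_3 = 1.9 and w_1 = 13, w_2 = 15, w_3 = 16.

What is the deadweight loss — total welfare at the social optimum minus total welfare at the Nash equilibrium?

∂u_i/∂c_i = α_i − 1, so rancher i contributes w_i if α_i > 1, else 0.
α_i > 1 for i ∈ {2, 3}; NE contributions (0, 15, 16), G = 31.
W^NE = Σw_i − G^NE + (Σα_i)·G^NE = 44 + 3·31 = 137.
Planner: ∂(Σu_j)/∂c_i = Σα_j − 1 = 3 > 0, so everyone contributes w_i; G^SO = 44, W^SO = 44 + 3·44 = 176.
Deadweight loss = 39.

39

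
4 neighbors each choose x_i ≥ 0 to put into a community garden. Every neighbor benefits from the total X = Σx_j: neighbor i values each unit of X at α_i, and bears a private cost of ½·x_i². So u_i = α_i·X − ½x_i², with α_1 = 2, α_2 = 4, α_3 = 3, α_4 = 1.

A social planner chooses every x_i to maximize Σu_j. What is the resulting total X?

40

Planner FOC: ∂(Σu_j)/∂x_i = (Σα_j) − x_i = 0, so x_i^SO = Σα_j = 10 for every i; X^SO = 40.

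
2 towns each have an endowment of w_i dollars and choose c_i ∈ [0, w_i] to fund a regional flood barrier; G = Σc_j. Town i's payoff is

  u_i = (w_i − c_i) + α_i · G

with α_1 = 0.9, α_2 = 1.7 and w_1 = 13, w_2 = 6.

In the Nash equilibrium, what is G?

∂u_i/∂c_i = α_i − 1, so town i contributes w_i if α_i > 1, else 0.
α_i > 1 for i ∈ {2}; NE contributions (0, 6), G = 6.

6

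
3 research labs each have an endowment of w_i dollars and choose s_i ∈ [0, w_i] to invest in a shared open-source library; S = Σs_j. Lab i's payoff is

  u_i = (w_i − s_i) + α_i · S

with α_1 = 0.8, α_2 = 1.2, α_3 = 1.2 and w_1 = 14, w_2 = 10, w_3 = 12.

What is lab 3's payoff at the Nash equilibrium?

26.4

∂u_i/∂s_i = α_i − 1, so lab i contributes w_i if α_i > 1, else 0.
α_i > 1 for i ∈ {2, 3}; NE contributions (0, 10, 12), S = 22.
u_3 = (12 − 12) + 1.2·22 = 26.4.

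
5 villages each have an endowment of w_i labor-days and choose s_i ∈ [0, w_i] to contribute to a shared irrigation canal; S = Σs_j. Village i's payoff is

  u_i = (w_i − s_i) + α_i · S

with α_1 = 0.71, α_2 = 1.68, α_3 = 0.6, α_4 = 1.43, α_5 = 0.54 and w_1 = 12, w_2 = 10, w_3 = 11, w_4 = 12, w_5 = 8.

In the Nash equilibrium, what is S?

22

∂u_i/∂s_i = α_i − 1, so village i contributes w_i if α_i > 1, else 0.
α_i > 1 for i ∈ {2, 4}; NE contributions (0, 10, 0, 12, 0), S = 22.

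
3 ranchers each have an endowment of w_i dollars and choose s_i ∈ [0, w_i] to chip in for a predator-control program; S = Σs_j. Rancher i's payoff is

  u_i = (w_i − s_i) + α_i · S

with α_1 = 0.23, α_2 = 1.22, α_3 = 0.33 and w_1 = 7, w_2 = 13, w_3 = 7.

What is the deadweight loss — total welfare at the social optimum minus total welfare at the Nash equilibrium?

∂u_i/∂s_i = α_i − 1, so rancher i contributes w_i if α_i > 1, else 0.
α_i > 1 for i ∈ {2}; NE contributions (0, 13, 0), S = 13.
W^NE = Σw_i − S^NE + (Σα_i)·S^NE = 27 + 0.78·13 = 37.14.
Planner: ∂(Σu_j)/∂s_i = Σα_j − 1 = 0.78 > 0, so everyone contributes w_i; S^SO = 27, W^SO = 27 + 0.78·27 = 48.06.
Deadweight loss = 10.92.

10.92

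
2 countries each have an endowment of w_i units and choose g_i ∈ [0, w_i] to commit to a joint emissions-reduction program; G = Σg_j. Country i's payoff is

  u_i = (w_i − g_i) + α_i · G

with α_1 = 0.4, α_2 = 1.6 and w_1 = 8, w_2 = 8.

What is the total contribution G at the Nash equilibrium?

8

∂u_i/∂g_i = α_i − 1, so country i contributes w_i if α_i > 1, else 0.
α_i > 1 for i ∈ {2}; NE contributions (0, 8), G = 8.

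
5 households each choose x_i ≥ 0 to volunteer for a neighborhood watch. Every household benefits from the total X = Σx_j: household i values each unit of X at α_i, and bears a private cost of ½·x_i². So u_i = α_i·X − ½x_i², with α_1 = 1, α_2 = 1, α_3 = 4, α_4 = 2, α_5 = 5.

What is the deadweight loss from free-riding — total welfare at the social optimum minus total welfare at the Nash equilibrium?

277

Household i's FOC: ∂u_i/∂x_i = α_i − x_i = 0, so x_i* = α_i.
NE contributions = (1, 1, 4, 2, 5); X = 13.
W^NE = (Σα)·X − ½Σα_i² = 13² − ½·47 = 145.5.
Planner sets x_i = Σα_j = 13 for every i, so X^SO = 5·13 = 65.
W^SO = (Σα)·X^SO − ½·5·(Σα)² = (5/2)·13² = 422.5.
Deadweight loss = W^SO − W^NE = 277.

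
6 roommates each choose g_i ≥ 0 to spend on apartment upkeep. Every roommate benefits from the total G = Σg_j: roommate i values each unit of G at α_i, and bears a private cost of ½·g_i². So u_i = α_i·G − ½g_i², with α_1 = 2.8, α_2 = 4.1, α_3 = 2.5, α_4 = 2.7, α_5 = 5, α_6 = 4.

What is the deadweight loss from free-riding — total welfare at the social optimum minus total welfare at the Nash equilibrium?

Roommate i's FOC: ∂u_i/∂g_i = α_i − g_i = 0, so g_i* = α_i.
NE contributions = (2.8, 4.1, 2.5, 2.7, 5, 4); G = 21.1.
W^NE = (Σα)·G − ½Σα_i² = 21.1² − ½·79.19 = 405.615.
Planner sets g_i = Σα_j = 21.1 for every i, so G^SO = 6·21.1 = 126.6.
W^SO = (Σα)·G^SO − ½·6·(Σα)² = (6/2)·21.1² = 1335.63.
Deadweight loss = W^SO − W^NE = 930.015.

930.015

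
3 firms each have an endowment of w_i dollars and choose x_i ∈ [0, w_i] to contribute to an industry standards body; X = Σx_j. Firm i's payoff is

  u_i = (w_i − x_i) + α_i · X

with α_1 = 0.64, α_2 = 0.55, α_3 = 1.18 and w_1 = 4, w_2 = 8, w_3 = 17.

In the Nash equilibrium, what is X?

∂u_i/∂x_i = α_i − 1, so firm i contributes w_i if α_i > 1, else 0.
α_i > 1 for i ∈ {3}; NE contributions (0, 0, 17), X = 17.

17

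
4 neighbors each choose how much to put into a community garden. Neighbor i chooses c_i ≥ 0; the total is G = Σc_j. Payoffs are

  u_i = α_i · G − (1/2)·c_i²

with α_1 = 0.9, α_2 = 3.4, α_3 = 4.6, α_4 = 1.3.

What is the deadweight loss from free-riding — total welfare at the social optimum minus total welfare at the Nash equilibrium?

Neighbor i's FOC: ∂u_i/∂c_i = α_i − c_i = 0, so c_i* = α_i.
NE contributions = (0.9, 3.4, 4.6, 1.3); G = 10.2.
W^NE = (Σα)·G − ½Σα_i² = 10.2² − ½·35.22 = 86.43.
Planner sets c_i = Σα_j = 10.2 for every i, so G^SO = 4·10.2 = 40.8.
W^SO = (Σα)·G^SO − ½·4·(Σα)² = (4/2)·10.2² = 208.08.
Deadweight loss = W^SO − W^NE = 121.65.

121.65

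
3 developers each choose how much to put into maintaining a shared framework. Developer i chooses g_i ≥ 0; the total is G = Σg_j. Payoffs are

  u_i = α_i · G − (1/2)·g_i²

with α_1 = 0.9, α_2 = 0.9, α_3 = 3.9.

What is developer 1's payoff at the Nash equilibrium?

4.725

Developer i's FOC: ∂u_i/∂g_i = α_i − g_i = 0, so g_i* = α_i.
NE contributions = (0.9, 0.9, 3.9); G = 5.7.
u_1 = α_1·G − ½·(g_1)² = 0.9·5.7 − ½·0.9² = 4.725.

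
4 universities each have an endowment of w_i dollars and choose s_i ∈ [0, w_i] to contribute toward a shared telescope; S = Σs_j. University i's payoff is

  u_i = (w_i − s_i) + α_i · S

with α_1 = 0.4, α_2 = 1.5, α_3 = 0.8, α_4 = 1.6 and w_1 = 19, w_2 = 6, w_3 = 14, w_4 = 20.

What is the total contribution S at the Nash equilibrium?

∂u_i/∂s_i = α_i − 1, so university i contributes w_i if α_i > 1, else 0.
α_i > 1 for i ∈ {2, 4}; NE contributions (0, 6, 0, 20), S = 26.

26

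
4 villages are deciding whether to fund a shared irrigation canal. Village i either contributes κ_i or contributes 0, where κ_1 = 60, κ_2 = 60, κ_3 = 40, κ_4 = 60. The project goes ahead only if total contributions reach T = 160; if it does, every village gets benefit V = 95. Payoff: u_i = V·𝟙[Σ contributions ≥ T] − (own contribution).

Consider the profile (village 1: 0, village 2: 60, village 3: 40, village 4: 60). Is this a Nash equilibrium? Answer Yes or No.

Total = 160 ≥ 160: provided.
Village 1 (pledges 0, payoff 95): pledging 60 → total 220, payoff 35. No gain.
Village 2 (pledges 60, payoff 35): dropping to 0 → total 100, payoff 0. No gain.
Village 3 (pledges 40, payoff 55): dropping to 0 → total 120, payoff 0. No gain.
Village 4 (pledges 60, payoff 35): dropping to 0 → total 100, payoff 0. No gain.

Yes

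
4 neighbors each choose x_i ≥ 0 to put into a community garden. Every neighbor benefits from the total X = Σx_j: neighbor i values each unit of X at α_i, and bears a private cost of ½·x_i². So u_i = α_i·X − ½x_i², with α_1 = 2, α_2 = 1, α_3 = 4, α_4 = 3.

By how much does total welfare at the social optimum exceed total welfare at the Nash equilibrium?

115

Neighbor i's FOC: ∂u_i/∂x_i = α_i − x_i = 0, so x_i* = α_i.
NE contributions = (2, 1, 4, 3); X = 10.
W^NE = (Σα)·X − ½Σα_i² = 10² − ½·30 = 85.
Planner sets x_i = Σα_j = 10 for every i, so X^SO = 4·10 = 40.
W^SO = (Σα)·X^SO − ½·4·(Σα)² = (4/2)·10² = 200.
Deadweight loss = W^SO − W^NE = 115.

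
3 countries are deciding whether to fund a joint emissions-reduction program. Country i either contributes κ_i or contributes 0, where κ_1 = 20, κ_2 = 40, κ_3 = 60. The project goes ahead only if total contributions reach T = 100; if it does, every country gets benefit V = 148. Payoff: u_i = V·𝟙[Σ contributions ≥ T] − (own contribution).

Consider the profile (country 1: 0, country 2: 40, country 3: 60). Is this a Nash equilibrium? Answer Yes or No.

Yes

Total = 100 ≥ 100: provided.
Country 1 (pledges 0, payoff 148): pledging 20 → total 120, payoff 128. No gain.
Country 2 (pledges 40, payoff 108): dropping to 0 → total 60, payoff 0. No gain.
Country 3 (pledges 60, payoff 88): dropping to 0 → total 40, payoff 0. No gain.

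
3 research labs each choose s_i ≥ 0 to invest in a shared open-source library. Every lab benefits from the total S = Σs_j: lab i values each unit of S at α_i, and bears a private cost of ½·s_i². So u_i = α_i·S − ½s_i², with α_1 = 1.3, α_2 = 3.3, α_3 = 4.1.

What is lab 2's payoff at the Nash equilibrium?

23.265

Lab i's FOC: ∂u_i/∂s_i = α_i − s_i = 0, so s_i* = α_i.
NE contributions = (1.3, 3.3, 4.1); S = 8.7.
u_2 = α_2·S − ½·(s_2)² = 3.3·8.7 − ½·3.3² = 23.265.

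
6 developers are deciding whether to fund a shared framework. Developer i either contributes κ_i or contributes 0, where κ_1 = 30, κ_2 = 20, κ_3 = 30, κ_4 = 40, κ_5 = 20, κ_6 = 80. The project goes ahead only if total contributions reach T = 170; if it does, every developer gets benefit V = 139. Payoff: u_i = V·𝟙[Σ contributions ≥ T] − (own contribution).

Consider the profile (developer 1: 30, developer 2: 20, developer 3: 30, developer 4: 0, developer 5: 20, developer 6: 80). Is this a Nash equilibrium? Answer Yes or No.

Total = 180 ≥ 170: provided.
Developer 1 (pledges 30, payoff 109): dropping to 0 → total 150, payoff 0. No gain.
Developer 2 (pledges 20, payoff 119): dropping to 0 → total 160, payoff 0. No gain.
Developer 3 (pledges 30, payoff 109): dropping to 0 → total 150, payoff 0. No gain.
Developer 4 (pledges 0, payoff 139): pledging 40 → total 220, payoff 99. No gain.
Developer 5 (pledges 20, payoff 119): dropping to 0 → total 160, payoff 0. No gain.
Developer 6 (pledges 80, payoff 59): dropping to 0 → total 100, payoff 0. No gain.

Yes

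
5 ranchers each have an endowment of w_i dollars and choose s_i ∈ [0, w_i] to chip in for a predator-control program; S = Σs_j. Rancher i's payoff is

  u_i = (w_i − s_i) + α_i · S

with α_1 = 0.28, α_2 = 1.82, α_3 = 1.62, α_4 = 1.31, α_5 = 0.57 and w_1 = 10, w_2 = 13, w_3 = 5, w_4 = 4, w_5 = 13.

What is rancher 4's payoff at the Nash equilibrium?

∂u_i/∂s_i = α_i − 1, so rancher i contributes w_i if α_i > 1, else 0.
α_i > 1 for i ∈ {2, 3, 4}; NE contributions (0, 13, 5, 4, 0), S = 22.
u_4 = (4 − 4) + 1.31·22 = 28.82.

28.82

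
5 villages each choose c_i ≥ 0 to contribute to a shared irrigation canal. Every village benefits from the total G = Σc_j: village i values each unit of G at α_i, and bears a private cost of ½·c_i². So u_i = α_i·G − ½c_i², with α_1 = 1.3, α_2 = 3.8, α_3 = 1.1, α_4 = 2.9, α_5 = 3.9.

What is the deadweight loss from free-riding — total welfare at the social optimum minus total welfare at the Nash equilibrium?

273.98

Village i's FOC: ∂u_i/∂c_i = α_i − c_i = 0, so c_i* = α_i.
NE contributions = (1.3, 3.8, 1.1, 2.9, 3.9); G = 13.
W^NE = (Σα)·G − ½Σα_i² = 13² − ½·40.96 = 148.52.
Planner sets c_i = Σα_j = 13 for every i, so G^SO = 5·13 = 65.
W^SO = (Σα)·G^SO − ½·5·(Σα)² = (5/2)·13² = 422.5.
Deadweight loss = W^SO − W^NE = 273.98.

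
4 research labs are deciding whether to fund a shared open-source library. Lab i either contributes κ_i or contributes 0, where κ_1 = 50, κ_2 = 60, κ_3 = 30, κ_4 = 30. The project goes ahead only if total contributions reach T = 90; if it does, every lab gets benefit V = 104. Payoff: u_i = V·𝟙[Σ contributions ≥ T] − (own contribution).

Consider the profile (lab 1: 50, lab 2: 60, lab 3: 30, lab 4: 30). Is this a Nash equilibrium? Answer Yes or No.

Total = 170 ≥ 90: provided.
Lab 1 (pledges 50, payoff 54): dropping to 0 → total 120, payoff 104. Profitable deviation.

No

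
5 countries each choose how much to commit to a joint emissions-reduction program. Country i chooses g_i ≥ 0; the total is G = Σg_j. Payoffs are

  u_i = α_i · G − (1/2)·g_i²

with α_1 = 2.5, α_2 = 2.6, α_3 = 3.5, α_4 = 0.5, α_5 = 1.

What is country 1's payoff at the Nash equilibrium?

22.125

Country i's FOC: ∂u_i/∂g_i = α_i − g_i = 0, so g_i* = α_i.
NE contributions = (2.5, 2.6, 3.5, 0.5, 1); G = 10.1.
u_1 = α_1·G − ½·(g_1)² = 2.5·10.1 − ½·2.5² = 22.125.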